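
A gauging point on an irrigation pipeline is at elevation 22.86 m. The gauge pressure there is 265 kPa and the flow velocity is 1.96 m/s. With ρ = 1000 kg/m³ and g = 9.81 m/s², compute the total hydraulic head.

Pressure head ψ = P/(ρg) = 265×1000 / (1000 × 9.81) = 27.01 m.
Velocity head = v²/(2g) = 1.96² / (2 × 9.81) = 0.196 m.
h = z + ψ + v²/(2g) = 22.86 + 27.01 + 0.196 = 50.07 m.

h ≈ 50.07 m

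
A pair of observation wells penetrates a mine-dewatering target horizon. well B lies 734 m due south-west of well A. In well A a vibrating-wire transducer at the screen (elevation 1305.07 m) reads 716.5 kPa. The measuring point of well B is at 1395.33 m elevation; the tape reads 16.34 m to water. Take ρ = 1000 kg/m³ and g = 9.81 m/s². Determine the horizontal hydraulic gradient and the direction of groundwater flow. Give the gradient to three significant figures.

Pressure head at well A: ψ = P/(ρg) = 716.5×1000 / (1000 × 9.81) = 73.04 m.
Total head at well A: h = z + ψ = 1305.07 + 73.04 = 1378.11 m.
Total head at well B: h = 1395.33 − 16.34 = 1378.99 m.
Head difference: h(well A) − h(well B) = 1378.11 − 1378.99 = -0.88 m.
Hydraulic gradient: i = |Δh| / L = 0.88 / 734 = 0.00120.
Flow is from higher to lower head: from well B toward well A, i.e. toward the north-east.

i ≈ 0.00120; groundwater flows toward the north-east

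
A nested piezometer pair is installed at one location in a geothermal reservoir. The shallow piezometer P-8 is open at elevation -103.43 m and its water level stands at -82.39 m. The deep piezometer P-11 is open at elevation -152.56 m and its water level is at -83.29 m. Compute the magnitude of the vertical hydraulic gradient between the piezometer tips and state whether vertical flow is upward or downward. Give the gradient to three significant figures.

|i_v| ≈ 0.0183; vertical flow is downward

Total head at P-8: h = -82.39 m (water level in the standpipe).
Total head at P-11: h = -83.29 m.
Δh = h(P-8) − h(P-11) = -82.39 − (-83.29) = 0.90 m.
Vertical separation Δz = -103.43 − (-152.56) = 49.13 m.
|i_v| = |Δh| / Δz = 0.90 / 49.13 = 0.0183.
Head is higher in the shallow piezometer, so vertical flow is downward (recharge condition).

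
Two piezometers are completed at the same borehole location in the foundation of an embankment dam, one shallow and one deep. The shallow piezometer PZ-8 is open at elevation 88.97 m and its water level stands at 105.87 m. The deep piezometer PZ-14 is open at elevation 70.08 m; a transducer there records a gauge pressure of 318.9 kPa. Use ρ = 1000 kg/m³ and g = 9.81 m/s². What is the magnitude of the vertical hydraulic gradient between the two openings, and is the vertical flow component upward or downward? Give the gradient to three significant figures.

|i_v| ≈ 0.174; vertical flow is downward

Total head at PZ-8: h = 105.87 m (water level in the standpipe).
Pressure head at PZ-14: ψ = P/(ρg) = 318.9×1000 / (1000 × 9.81) = 32.51 m.
Total head at PZ-14: h = z + ψ = 70.08 + 32.51 = 102.59 m.
Δh = h(PZ-8) − h(PZ-14) = 105.87 − 102.59 = 3.28 m.
Vertical separation Δz = 88.97 − 70.08 = 18.89 m.
|i_v| = |Δh| / Δz = 3.28 / 18.89 = 0.174.
Head is higher in the shallow piezometer, so vertical flow is downward (recharge condition).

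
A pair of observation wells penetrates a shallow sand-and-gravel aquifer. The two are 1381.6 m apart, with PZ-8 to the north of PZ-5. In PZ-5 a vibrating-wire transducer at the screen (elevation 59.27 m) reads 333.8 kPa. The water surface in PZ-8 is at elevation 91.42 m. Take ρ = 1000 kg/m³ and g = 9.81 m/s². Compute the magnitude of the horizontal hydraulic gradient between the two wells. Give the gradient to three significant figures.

i ≈ 0.00136

Pressure head at PZ-5: ψ = P/(ρg) = 333.8×1000 / (1000 × 9.81) = 34.03 m.
Total head at PZ-5: h = z + ψ = 59.27 + 34.03 = 93.30 m.
Total head at PZ-8: h = 91.42 m (water level in the piezometer is the total head).
Head difference: h(PZ-5) − h(PZ-8) = 93.30 − 91.42 = 1.88 m.
Hydraulic gradient: i = |Δh| / L = 1.88 / 1381.6 = 0.00136.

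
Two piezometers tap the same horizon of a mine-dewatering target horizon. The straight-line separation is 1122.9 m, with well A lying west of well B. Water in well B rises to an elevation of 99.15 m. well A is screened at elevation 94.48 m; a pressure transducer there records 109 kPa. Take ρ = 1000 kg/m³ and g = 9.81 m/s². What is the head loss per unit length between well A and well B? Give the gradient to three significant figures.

Total head at well B: h = 99.15 m (water level in the piezometer is the total head).
Pressure head at well A: ψ = P/(ρg) = 109×1000 / (1000 × 9.81) = 11.11 m.
Total head at well A: h = z + ψ = 94.48 + 11.11 = 105.59 m.
Head difference: h(well B) − h(well A) = 99.15 − 105.59 = -6.44 m.
Hydraulic gradient: i = |Δh| / L = 6.44 / 1122.9 = 0.00574.

i ≈ 0.00574 m/m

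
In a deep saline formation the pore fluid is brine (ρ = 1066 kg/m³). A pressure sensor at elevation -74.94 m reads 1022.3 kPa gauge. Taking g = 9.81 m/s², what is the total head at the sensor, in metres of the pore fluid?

h ≈ 22.82 m

ψ = P/(ρg) = 1022.3×1000 / (1066 × 9.81) = 97.76 m.
h = z + ψ = -74.94 + 97.76 = 22.82 m.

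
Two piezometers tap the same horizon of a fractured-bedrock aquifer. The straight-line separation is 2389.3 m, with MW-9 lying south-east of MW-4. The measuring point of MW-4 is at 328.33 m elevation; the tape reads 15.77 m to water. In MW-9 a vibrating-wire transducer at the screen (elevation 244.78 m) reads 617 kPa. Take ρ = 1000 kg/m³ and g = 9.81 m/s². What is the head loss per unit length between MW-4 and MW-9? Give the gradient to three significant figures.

Total head at MW-4: h = 328.33 − 15.77 = 312.56 m.
Pressure head at MW-9: ψ = P/(ρg) = 617×1000 / (1000 × 9.81) = 62.90 m.
Total head at MW-9: h = z + ψ = 244.78 + 62.90 = 307.68 m.
Head difference: h(MW-4) − h(MW-9) = 312.56 − 307.68 = 4.88 m.
Hydraulic gradient: i = |Δh| / L = 4.88 / 2389.3 = 0.00204.

i ≈ 0.00204 m/m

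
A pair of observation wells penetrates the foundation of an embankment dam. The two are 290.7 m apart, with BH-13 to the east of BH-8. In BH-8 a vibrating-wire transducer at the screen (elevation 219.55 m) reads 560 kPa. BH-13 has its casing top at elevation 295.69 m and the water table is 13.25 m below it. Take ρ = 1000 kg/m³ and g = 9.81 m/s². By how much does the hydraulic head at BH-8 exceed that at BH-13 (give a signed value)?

Pressure head at BH-8: ψ = P/(ρg) = 560×1000 / (1000 × 9.81) = 57.08 m.
Total head at BH-8: h = z + ψ = 219.55 + 57.08 = 276.63 m.
Total head at BH-13: h = 295.69 − 13.25 = 282.44 m.
Head difference: h(BH-8) − h(BH-13) = 276.63 − 282.44 = -5.81 m.

Δh ≈ -5.81 m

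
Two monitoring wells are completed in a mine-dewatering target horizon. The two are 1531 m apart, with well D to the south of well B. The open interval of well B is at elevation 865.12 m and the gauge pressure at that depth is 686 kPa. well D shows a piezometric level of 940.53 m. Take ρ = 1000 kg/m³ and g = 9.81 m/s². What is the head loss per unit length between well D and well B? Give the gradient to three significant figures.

Pressure head at well B: ψ = P/(ρg) = 686×1000 / (1000 × 9.81) = 69.93 m.
Total head at well B: h = z + ψ = 865.12 + 69.93 = 935.05 m.
Total head at well D: h = 940.53 m (water level in the piezometer is the total head).
Head difference: h(well B) − h(well D) = 935.05 − 940.53 = -5.48 m.
Hydraulic gradient: i = |Δh| / L = 5.48 / 1531 = 0.00358.

i ≈ 0.00358 m/m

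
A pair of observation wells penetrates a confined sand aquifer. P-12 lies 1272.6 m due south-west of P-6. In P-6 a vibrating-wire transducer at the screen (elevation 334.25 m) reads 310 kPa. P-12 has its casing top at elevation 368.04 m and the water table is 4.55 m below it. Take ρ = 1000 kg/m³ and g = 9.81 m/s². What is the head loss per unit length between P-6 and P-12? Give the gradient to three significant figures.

Pressure head at P-6: ψ = P/(ρg) = 310×1000 / (1000 × 9.81) = 31.60 m.
Total head at P-6: h = z + ψ = 334.25 + 31.60 = 365.85 m.
Total head at P-12: h = 368.04 − 4.55 = 363.49 m.
Head difference: h(P-6) − h(P-12) = 365.85 − 363.49 = 2.36 m.
Hydraulic gradient: i = |Δh| / L = 2.36 / 1272.6 = 0.00185.

i ≈ 0.00185 m/m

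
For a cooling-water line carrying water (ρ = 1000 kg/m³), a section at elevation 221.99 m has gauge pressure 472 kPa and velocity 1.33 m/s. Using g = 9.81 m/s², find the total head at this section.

Pressure head ψ = P/(ρg) = 472×1000 / (1000 × 9.81) = 48.11 m.
Velocity head = v²/(2g) = 1.33² / (2 × 9.81) = 0.090 m.
h = z + ψ + v²/(2g) = 221.99 + 48.11 + 0.090 = 270.19 m.

h ≈ 270.19 m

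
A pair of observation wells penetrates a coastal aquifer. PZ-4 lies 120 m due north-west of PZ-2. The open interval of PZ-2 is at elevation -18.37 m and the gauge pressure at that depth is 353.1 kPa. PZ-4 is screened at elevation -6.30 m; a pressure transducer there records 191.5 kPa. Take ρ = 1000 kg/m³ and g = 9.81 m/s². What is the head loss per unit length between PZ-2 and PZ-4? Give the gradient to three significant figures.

Pressure head at PZ-2: ψ = P/(ρg) = 353.1×1000 / (1000 × 9.81) = 35.99 m.
Total head at PZ-2: h = z + ψ = -18.37 + 35.99 = 17.62 m.
Pressure head at PZ-4: ψ = P/(ρg) = 191.5×1000 / (1000 × 9.81) = 19.52 m.
Total head at PZ-4: h = z + ψ = -6.30 + 19.52 = 13.22 m.
Head difference: h(PZ-2) − h(PZ-4) = 17.62 − 13.22 = 4.40 m.
Hydraulic gradient: i = |Δh| / L = 4.40 / 120 = 0.0367.

i ≈ 0.0367 m/m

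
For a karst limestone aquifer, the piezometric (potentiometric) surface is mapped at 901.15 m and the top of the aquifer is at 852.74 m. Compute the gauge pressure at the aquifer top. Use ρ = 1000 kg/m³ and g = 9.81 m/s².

P ≈ 475 kPa

Pressure head at the aquifer top: ψ = h − z = 901.15 − 852.74 = 48.41 m.
P = ρgψ = 1000 × 9.81 × 48.41 = 474902 Pa ≈ 475 kPa.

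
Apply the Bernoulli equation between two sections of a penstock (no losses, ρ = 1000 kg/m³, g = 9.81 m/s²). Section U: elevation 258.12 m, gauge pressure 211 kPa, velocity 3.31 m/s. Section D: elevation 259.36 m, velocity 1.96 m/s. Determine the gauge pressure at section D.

Pressure head at U: ψ₁ = P₁/(ρg) = 211×1000 / (1000 × 9.81) = 21.51 m.
Velocity heads: v₁²/2g = 3.31²/19.62 = 0.558 m; v₂²/2g = 1.96²/19.62 = 0.196 m.
Total head H = z₁ + ψ₁ + v₁²/2g = 258.12 + 21.51 + 0.558 = 280.19 m.
ψ₂ = H − z₂ − v₂²/2g = 280.19 − 259.36 − 0.196 = 20.63 m.
P₂ = ρgψ₂ = 1000 × 9.81 × 20.63 ≈ 202 kPa.

P₂ ≈ 202 kPa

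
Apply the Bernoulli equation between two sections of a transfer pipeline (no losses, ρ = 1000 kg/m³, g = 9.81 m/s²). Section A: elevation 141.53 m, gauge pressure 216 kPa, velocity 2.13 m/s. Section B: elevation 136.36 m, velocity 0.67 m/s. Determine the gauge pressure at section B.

Pressure head at A: ψ₁ = P₁/(ρg) = 216×1000 / (1000 × 9.81) = 22.02 m.
Velocity heads: v₁²/2g = 2.13²/19.62 = 0.231 m; v₂²/2g = 0.67²/19.62 = 0.023 m.
Total head H = z₁ + ψ₁ + v₁²/2g = 141.53 + 22.02 + 0.231 = 163.78 m.
ψ₂ = H − z₂ − v₂²/2g = 163.78 − 136.36 − 0.023 = 27.40 m.
P₂ = ρgψ₂ = 1000 × 9.81 × 27.40 ≈ 269 kPa.

P₂ ≈ 269 kPa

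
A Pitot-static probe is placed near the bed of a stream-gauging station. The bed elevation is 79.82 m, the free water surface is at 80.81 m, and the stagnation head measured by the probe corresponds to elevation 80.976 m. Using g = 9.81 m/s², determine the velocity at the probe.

Near the bed, under hydrostatic conditions, the piezometric head (z + ψ) equals the free-surface elevation, 80.81 m.
Velocity head = total − piezometric = 80.976 − 80.81 = 0.166 m.
v = √(2g·h_v) = √(2 × 9.81 × 0.166) = 1.80 m/s.

v ≈ 1.80 m/s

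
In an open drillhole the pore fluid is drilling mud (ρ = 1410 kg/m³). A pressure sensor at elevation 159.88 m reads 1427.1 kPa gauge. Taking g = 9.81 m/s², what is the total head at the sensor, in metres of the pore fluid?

h ≈ 263.05 m

ψ = P/(ρg) = 1427.1×1000 / (1410 × 9.81) = 103.17 m.
h = z + ψ = 159.88 + 103.17 = 263.05 m.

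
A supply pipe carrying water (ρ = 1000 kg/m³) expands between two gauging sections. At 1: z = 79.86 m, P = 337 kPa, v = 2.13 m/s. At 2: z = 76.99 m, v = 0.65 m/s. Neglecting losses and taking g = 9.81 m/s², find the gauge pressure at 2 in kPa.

Pressure head at 1: ψ₁ = P₁/(ρg) = 337×1000 / (1000 × 9.81) = 34.35 m.
Velocity heads: v₁²/2g = 2.13²/19.62 = 0.231 m; v₂²/2g = 0.65²/19.62 = 0.022 m.
Total head H = z₁ + ψ₁ + v₁²/2g = 79.86 + 34.35 + 0.231 = 114.44 m.
ψ₂ = H − z₂ − v₂²/2g = 114.44 − 76.99 − 0.022 = 37.43 m.
P₂ = ρgψ₂ = 1000 × 9.81 × 37.43 ≈ 367 kPa.

P₂ ≈ 367 kPa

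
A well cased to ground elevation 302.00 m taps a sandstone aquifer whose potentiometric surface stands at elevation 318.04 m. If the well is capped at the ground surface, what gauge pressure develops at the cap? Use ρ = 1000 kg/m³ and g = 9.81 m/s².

P ≈ 157 kPa

Head above the cap: Δh = 318.04 − 302.00 = 16.04 m.
P = ρgΔh = 1000 × 9.81 × 16.04 = 157352 Pa ≈ 157 kPa.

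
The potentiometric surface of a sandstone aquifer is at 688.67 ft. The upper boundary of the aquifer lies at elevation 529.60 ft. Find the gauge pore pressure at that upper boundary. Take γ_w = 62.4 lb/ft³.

P ≈ 68.9 psi

Pressure head at the aquifer top: ψ = h − z = 688.67 − 529.60 = 159.07 ft.
P = γψ/144 = 62.4 × 159.07 / 144 = 68.9 psi.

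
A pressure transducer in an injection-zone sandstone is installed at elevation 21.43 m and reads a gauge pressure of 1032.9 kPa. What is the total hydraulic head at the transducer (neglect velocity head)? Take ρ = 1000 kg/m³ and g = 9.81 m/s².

ψ = P/(ρg) = 1032.9×1000 / (1000 × 9.81) = 105.29 m.
h = z + ψ = 21.43 + 105.29 = 126.72 m.

h ≈ 126.72 m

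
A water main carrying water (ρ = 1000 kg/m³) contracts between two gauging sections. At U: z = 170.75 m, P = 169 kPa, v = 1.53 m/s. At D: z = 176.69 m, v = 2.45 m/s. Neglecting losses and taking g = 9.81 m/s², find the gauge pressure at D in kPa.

P₂ ≈ 109 kPa

Pressure head at U: ψ₁ = P₁/(ρg) = 169×1000 / (1000 × 9.81) = 17.23 m.
Velocity heads: v₁²/2g = 1.53²/19.62 = 0.119 m; v₂²/2g = 2.45²/19.62 = 0.306 m.
Total head H = z₁ + ψ₁ + v₁²/2g = 170.75 + 17.23 + 0.119 = 188.10 m.
ψ₂ = H − z₂ − v₂²/2g = 188.10 − 176.69 − 0.306 = 11.10 m.
P₂ = ρgψ₂ = 1000 × 9.81 × 11.10 ≈ 109 kPa.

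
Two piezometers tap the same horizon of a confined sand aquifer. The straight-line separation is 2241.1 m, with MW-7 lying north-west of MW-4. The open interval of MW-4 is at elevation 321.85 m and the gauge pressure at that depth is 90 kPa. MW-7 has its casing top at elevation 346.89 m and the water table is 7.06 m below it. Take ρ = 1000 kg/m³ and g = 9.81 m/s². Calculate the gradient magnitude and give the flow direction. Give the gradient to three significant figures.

Pressure head at MW-4: ψ = P/(ρg) = 90×1000 / (1000 × 9.81) = 9.17 m.
Total head at MW-4: h = z + ψ = 321.85 + 9.17 = 331.02 m.
Total head at MW-7: h = 346.89 − 7.06 = 339.83 m.
Head difference: h(MW-4) − h(MW-7) = 331.02 − 339.83 = -8.81 m.
Hydraulic gradient: i = |Δh| / L = 8.81 / 2241.1 = 0.00393.
Flow is from higher to lower head: from MW-7 toward MW-4, i.e. toward the south-east.

i ≈ 0.00393; groundwater flows toward the south-east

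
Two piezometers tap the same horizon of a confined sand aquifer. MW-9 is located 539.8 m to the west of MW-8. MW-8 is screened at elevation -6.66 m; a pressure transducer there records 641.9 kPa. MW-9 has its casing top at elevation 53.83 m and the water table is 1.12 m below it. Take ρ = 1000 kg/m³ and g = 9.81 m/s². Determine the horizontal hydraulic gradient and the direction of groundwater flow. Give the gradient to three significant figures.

i ≈ 0.0112; groundwater flows toward the west

Pressure head at MW-8: ψ = P/(ρg) = 641.9×1000 / (1000 × 9.81) = 65.43 m.
Total head at MW-8: h = z + ψ = -6.66 + 65.43 = 58.77 m.
Total head at MW-9: h = 53.83 − 1.12 = 52.71 m.
Head difference: h(MW-8) − h(MW-9) = 58.77 − 52.71 = 6.06 m.
Hydraulic gradient: i = |Δh| / L = 6.06 / 539.8 = 0.0112.
Flow is from higher to lower head: from MW-8 toward MW-9, i.e. toward the west.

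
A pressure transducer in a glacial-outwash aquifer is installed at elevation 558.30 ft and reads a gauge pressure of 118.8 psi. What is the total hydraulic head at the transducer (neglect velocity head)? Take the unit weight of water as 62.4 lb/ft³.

ψ = 144·P/γ = 144 × 118.8 / 62.4 = 274.15 ft.
h = z + ψ = 558.30 + 274.15 = 832.45 ft.

h ≈ 832.45 ft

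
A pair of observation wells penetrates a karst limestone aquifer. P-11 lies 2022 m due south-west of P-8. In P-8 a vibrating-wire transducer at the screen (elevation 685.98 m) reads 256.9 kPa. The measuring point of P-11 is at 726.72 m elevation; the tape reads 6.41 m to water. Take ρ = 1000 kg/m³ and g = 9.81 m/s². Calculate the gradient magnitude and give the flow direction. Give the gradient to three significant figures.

Pressure head at P-8: ψ = P/(ρg) = 256.9×1000 / (1000 × 9.81) = 26.19 m.
Total head at P-8: h = z + ψ = 685.98 + 26.19 = 712.17 m.
Total head at P-11: h = 726.72 − 6.41 = 720.31 m.
Head difference: h(P-8) − h(P-11) = 712.17 − 720.31 = -8.14 m.
Hydraulic gradient: i = |Δh| / L = 8.14 / 2022 = 0.00403.
Flow is from higher to lower head: from P-11 toward P-8, i.e. toward the north-east.

i ≈ 0.00403; groundwater flows toward the north-east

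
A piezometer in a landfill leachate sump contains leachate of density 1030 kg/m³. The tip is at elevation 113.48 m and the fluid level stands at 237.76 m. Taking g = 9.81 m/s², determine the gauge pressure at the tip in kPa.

P ≈ 1260 kPa

Pressure head ψ = h − z = 237.76 − 113.48 = 124.28 m.
P = ρgψ = 1030 × 9.81 × 124.28 = 1255762 Pa ≈ 1260 kPa.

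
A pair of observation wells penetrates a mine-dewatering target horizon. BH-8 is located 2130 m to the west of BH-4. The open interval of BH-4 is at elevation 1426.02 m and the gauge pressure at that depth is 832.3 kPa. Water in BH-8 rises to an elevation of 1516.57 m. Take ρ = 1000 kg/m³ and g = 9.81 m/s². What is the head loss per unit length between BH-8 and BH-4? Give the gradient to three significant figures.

Pressure head at BH-4: ψ = P/(ρg) = 832.3×1000 / (1000 × 9.81) = 84.84 m.
Total head at BH-4: h = z + ψ = 1426.02 + 84.84 = 1510.86 m.
Total head at BH-8: h = 1516.57 m (water level in the piezometer is the total head).
Head difference: h(BH-4) − h(BH-8) = 1510.86 − 1516.57 = -5.71 m.
Hydraulic gradient: i = |Δh| / L = 5.71 / 2130 = 0.00268.

i ≈ 0.00268 m/m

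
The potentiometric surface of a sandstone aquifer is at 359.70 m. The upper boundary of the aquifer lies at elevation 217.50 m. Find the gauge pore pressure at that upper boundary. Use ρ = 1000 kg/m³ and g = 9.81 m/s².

P ≈ 1390 kPa

Pressure head at the aquifer top: ψ = h − z = 359.70 − 217.50 = 142.20 m.
P = ρgψ = 1000 × 9.81 × 142.20 = 1394982 Pa ≈ 1390 kPa.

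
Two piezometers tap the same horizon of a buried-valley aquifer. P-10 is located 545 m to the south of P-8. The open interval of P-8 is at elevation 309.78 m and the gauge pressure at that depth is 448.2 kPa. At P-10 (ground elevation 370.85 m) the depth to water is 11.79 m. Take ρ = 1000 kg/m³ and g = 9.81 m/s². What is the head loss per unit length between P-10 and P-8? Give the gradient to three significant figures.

Pressure head at P-8: ψ = P/(ρg) = 448.2×1000 / (1000 × 9.81) = 45.69 m.
Total head at P-8: h = z + ψ = 309.78 + 45.69 = 355.47 m.
Total head at P-10: h = 370.85 − 11.79 = 359.06 m.
Head difference: h(P-8) − h(P-10) = 355.47 − 359.06 = -3.59 m.
Hydraulic gradient: i = |Δh| / L = 3.59 / 545 = 0.00659.

i ≈ 0.00659 m/m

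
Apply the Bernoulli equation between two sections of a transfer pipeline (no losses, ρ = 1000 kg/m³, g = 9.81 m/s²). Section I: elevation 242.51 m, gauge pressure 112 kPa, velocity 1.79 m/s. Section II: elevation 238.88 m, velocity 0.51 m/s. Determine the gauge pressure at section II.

Pressure head at I: ψ₁ = P₁/(ρg) = 112×1000 / (1000 × 9.81) = 11.42 m.
Velocity heads: v₁²/2g = 1.79²/19.62 = 0.163 m; v₂²/2g = 0.51²/19.62 = 0.013 m.
Total head H = z₁ + ψ₁ + v₁²/2g = 242.51 + 11.42 + 0.163 = 254.09 m.
ψ₂ = H − z₂ − v₂²/2g = 254.09 − 238.88 − 0.013 = 15.20 m.
P₂ = ρgψ₂ = 1000 × 9.81 × 15.20 ≈ 149 kPa.

P₂ ≈ 149 kPa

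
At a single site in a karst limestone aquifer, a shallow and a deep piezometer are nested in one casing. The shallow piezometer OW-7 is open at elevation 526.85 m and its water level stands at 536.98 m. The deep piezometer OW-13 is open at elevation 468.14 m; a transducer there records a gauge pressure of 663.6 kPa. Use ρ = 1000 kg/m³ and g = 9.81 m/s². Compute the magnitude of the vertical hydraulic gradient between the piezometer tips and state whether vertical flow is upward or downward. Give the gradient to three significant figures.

|i_v| ≈ 0.0203; vertical flow is downward

Total head at OW-7: h = 536.98 m (water level in the standpipe).
Pressure head at OW-13: ψ = P/(ρg) = 663.6×1000 / (1000 × 9.81) = 67.65 m.
Total head at OW-13: h = z + ψ = 468.14 + 67.65 = 535.79 m.
Δh = h(OW-7) − h(OW-13) = 536.98 − 535.79 = 1.19 m.
Vertical separation Δz = 526.85 − 468.14 = 58.71 m.
|i_v| = |Δh| / Δz = 1.19 / 58.71 = 0.0203.
Head is higher in the shallow piezometer, so vertical flow is downward (recharge condition).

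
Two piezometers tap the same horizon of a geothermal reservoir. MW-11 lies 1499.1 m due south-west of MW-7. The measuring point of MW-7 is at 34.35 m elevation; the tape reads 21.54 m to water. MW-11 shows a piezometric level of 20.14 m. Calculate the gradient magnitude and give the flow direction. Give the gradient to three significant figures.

i ≈ 0.00489; groundwater flows toward the north-east

Total head at MW-7: h = 34.35 − 21.54 = 12.81 m.
Total head at MW-11: h = 20.14 m (water level in the piezometer is the total head).
Head difference: h(MW-7) − h(MW-11) = 12.81 − 20.14 = -7.33 m.
Hydraulic gradient: i = |Δh| / L = 7.33 / 1499.1 = 0.00489.
Flow is from higher to lower head: from MW-11 toward MW-7, i.e. toward the north-east.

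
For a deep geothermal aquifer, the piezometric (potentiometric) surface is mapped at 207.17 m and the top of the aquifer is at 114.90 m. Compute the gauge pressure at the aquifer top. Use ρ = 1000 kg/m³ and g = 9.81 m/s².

P ≈ 905 kPa

Pressure head at the aquifer top: ψ = h − z = 207.17 − 114.90 = 92.27 m.
P = ρgψ = 1000 × 9.81 × 92.27 = 905169 Pa ≈ 905 kPa.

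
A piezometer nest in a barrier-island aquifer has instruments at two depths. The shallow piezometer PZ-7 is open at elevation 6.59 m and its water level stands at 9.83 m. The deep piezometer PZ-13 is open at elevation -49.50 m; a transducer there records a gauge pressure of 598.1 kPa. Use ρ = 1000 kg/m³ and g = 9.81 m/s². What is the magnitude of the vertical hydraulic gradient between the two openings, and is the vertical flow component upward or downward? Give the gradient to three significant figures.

Total head at PZ-7: h = 9.83 m (water level in the standpipe).
Pressure head at PZ-13: ψ = P/(ρg) = 598.1×1000 / (1000 × 9.81) = 60.97 m.
Total head at PZ-13: h = z + ψ = -49.50 + 60.97 = 11.47 m.
Δh = h(PZ-7) − h(PZ-13) = 9.83 − 11.47 = -1.64 m.
Vertical separation Δz = 6.59 − (-49.50) = 56.09 m.
|i_v| = |Δh| / Δz = 1.64 / 56.09 = 0.0292.
Head is higher in the deep piezometer, so vertical flow is upward (discharge condition).

|i_v| ≈ 0.0292; vertical flow is upward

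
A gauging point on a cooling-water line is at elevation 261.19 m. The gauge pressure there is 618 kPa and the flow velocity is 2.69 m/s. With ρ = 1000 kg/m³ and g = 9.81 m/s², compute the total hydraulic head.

Pressure head ψ = P/(ρg) = 618×1000 / (1000 × 9.81) = 63.00 m.
Velocity head = v²/(2g) = 2.69² / (2 × 9.81) = 0.369 m.
h = z + ψ + v²/(2g) = 261.19 + 63.00 + 0.369 = 324.56 m.

h ≈ 324.56 m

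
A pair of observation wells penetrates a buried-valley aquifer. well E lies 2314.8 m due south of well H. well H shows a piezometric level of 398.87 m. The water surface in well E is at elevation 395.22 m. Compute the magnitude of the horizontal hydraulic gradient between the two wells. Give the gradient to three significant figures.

i ≈ 0.00158

Total head at well H: h = 398.87 m (water level in the piezometer is the total head).
Total head at well E: h = 395.22 m (water level in the piezometer is the total head).
Head difference: h(well H) − h(well E) = 398.87 − 395.22 = 3.65 m.
Hydraulic gradient: i = |Δh| / L = 3.65 / 2314.8 = 0.00158.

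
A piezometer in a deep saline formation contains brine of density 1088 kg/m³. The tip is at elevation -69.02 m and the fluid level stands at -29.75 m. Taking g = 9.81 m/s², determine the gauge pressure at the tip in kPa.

P ≈ 419 kPa

Pressure head ψ = h − z = -29.75 − (-69.02) = 39.27 m.
P = ρgψ = 1088 × 9.81 × 39.27 = 419140 Pa ≈ 419 kPa.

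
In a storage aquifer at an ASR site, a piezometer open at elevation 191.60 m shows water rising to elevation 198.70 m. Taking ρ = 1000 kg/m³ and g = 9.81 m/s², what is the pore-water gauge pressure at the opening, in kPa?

P ≈ 69.7 kPa

Pressure head ψ = h − z = 198.70 − 191.60 = 7.10 m.
P = ρgψ = 1000 × 9.81 × 7.10 = 69651 Pa ≈ 69.7 kPa.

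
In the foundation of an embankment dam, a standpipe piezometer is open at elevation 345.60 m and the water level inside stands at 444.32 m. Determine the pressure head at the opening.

Total head h = 444.32 m (the water-surface elevation in the piezometer).
Pressure head ψ = h − z = 444.32 − 345.60 = 98.72 m.

ψ ≈ 98.72 m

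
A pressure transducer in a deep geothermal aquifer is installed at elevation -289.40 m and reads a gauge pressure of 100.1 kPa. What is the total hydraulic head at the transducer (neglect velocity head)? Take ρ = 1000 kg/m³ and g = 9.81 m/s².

h ≈ -279.20 m

ψ = P/(ρg) = 100.1×1000 / (1000 × 9.81) = 10.20 m.
h = z + ψ = -289.40 + 10.20 = -279.20 m.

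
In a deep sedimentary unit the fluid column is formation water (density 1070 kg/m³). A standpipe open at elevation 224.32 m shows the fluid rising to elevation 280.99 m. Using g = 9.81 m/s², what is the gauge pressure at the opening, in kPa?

P ≈ 595 kPa

Pressure head ψ = h − z = 280.99 − 224.32 = 56.67 m.
P = ρgψ = 1070 × 9.81 × 56.67 = 594848 Pa ≈ 595 kPa.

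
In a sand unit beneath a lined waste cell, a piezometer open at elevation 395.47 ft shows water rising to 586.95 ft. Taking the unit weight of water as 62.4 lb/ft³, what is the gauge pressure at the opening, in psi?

P ≈ 83.0 psi

Pressure head ψ = h − z = 586.95 − 395.47 = 191.48 ft.
P = γ·ψ / 144 = 62.4 × 191.48 / 144 = 83.0 psi.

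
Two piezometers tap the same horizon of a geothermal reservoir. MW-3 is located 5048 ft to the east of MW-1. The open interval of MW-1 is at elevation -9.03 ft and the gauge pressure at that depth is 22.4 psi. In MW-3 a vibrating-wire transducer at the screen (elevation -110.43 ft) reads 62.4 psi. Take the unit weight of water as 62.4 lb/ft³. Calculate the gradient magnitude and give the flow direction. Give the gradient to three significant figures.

Pressure head at MW-1: ψ = 144·P/γ = 144 × 22.4 / 62.4 = 51.69 ft.
Total head at MW-1: h = z + ψ = -9.03 + 51.69 = 42.66 ft.
Pressure head at MW-3: ψ = 144·P/γ = 144 × 62.4 / 62.4 = 144.00 ft.
Total head at MW-3: h = z + ψ = -110.43 + 144.00 = 33.57 ft.
Head difference: h(MW-1) − h(MW-3) = 42.66 − 33.57 = 9.09 ft.
Hydraulic gradient: i = |Δh| / L = 9.09 / 5048 = 0.00180.
Flow is from higher to lower head: from MW-1 toward MW-3, i.e. toward the east.

i ≈ 0.00180; groundwater flows toward the east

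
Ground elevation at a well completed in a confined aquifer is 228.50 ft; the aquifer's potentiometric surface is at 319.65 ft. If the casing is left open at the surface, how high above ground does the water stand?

≈ 91.15 ft above ground

Water rises to the potentiometric surface, so the rise above ground = 319.65 − 228.50 = 91.15 ft.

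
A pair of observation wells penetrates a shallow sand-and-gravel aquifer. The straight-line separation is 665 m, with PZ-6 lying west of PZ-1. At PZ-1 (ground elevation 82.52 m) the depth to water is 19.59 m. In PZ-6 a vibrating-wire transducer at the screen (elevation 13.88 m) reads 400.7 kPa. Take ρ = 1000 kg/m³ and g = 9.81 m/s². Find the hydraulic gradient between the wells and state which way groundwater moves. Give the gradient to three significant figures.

i ≈ 0.0123; groundwater flows toward the west

Total head at PZ-1: h = 82.52 − 19.59 = 62.93 m.
Pressure head at PZ-6: ψ = P/(ρg) = 400.7×1000 / (1000 × 9.81) = 40.85 m.
Total head at PZ-6: h = z + ψ = 13.88 + 40.85 = 54.73 m.
Head difference: h(PZ-1) − h(PZ-6) = 62.93 − 54.73 = 8.20 m.
Hydraulic gradient: i = |Δh| / L = 8.20 / 665 = 0.0123.
Flow is from higher to lower head: from PZ-1 toward PZ-6, i.e. toward the west.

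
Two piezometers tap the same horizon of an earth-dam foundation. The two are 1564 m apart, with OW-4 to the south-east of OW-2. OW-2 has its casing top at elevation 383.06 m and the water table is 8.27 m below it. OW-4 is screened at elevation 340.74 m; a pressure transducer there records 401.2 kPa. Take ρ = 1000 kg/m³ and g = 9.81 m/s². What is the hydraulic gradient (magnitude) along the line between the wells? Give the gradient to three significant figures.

i ≈ 0.00438

Total head at OW-2: h = 383.06 − 8.27 = 374.79 m.
Pressure head at OW-4: ψ = P/(ρg) = 401.2×1000 / (1000 × 9.81) = 40.90 m.
Total head at OW-4: h = z + ψ = 340.74 + 40.90 = 381.64 m.
Head difference: h(OW-2) − h(OW-4) = 374.79 − 381.64 = -6.85 m.
Hydraulic gradient: i = |Δh| / L = 6.85 / 1564 = 0.00438.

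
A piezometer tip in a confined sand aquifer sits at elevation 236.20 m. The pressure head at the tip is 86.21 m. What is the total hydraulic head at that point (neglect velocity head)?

h = z + ψ = 236.20 + 86.21 = 322.41 m.

h ≈ 322.41 m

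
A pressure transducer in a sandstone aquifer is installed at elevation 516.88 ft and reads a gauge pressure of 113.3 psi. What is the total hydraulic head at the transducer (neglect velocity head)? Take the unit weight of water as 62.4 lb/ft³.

h ≈ 778.34 ft

ψ = 144·P/γ = 144 × 113.3 / 62.4 = 261.46 ft.
h = z + ψ = 516.88 + 261.46 = 778.34 ft.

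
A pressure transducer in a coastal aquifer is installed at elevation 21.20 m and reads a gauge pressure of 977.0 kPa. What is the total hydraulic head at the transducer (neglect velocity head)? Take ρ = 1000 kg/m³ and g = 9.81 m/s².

h ≈ 120.79 m

ψ = P/(ρg) = 977.0×1000 / (1000 × 9.81) = 99.59 m.
h = z + ψ = 21.20 + 99.59 = 120.79 m.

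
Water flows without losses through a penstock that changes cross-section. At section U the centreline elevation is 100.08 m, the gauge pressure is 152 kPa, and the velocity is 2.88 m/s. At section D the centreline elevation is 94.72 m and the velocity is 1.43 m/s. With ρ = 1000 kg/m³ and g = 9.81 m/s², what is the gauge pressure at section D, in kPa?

Pressure head at U: ψ₁ = P₁/(ρg) = 152×1000 / (1000 × 9.81) = 15.49 m.
Velocity heads: v₁²/2g = 2.88²/19.62 = 0.423 m; v₂²/2g = 1.43²/19.62 = 0.104 m.
Total head H = z₁ + ψ₁ + v₁²/2g = 100.08 + 15.49 + 0.423 = 115.99 m.
ψ₂ = H − z₂ − v₂²/2g = 115.99 − 94.72 − 0.104 = 21.17 m.
P₂ = ρgψ₂ = 1000 × 9.81 × 21.17 ≈ 208 kPa.

P₂ ≈ 208 kPa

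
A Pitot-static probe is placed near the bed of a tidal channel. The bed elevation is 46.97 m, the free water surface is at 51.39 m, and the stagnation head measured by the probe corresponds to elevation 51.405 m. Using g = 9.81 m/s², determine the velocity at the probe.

Near the bed, under hydrostatic conditions, the piezometric head (z + ψ) equals the free-surface elevation, 51.39 m.
Velocity head = total − piezometric = 51.405 − 51.39 = 0.015 m.
v = √(2g·h_v) = √(2 × 9.81 × 0.015) = 0.542 m/s.

v ≈ 0.542 m/s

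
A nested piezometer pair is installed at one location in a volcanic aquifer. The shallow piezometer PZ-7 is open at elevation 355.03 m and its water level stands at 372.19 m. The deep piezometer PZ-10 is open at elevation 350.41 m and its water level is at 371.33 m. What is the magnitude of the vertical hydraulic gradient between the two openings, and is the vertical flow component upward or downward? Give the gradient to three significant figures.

|i_v| ≈ 0.186; vertical flow is downward

Total head at PZ-7: h = 372.19 m (water level in the standpipe).
Total head at PZ-10: h = 371.33 m.
Δh = h(PZ-7) − h(PZ-10) = 372.19 − 371.33 = 0.86 m.
Vertical separation Δz = 355.03 − 350.41 = 4.62 m.
|i_v| = |Δh| / Δz = 0.86 / 4.62 = 0.186.
Head is higher in the shallow piezometer, so vertical flow is downward (recharge condition).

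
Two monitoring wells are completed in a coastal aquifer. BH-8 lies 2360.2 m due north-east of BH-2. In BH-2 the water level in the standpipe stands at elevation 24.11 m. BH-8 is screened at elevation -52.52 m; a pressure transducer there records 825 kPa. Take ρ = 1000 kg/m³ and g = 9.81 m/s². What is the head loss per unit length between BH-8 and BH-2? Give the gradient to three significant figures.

i ≈ 0.00316 m/m

Total head at BH-2: h = 24.11 m (water level in the piezometer is the total head).
Pressure head at BH-8: ψ = P/(ρg) = 825×1000 / (1000 × 9.81) = 84.10 m.
Total head at BH-8: h = z + ψ = -52.52 + 84.10 = 31.58 m.
Head difference: h(BH-2) − h(BH-8) = 24.11 − 31.58 = -7.47 m.
Hydraulic gradient: i = |Δh| / L = 7.47 / 2360.2 = 0.00316.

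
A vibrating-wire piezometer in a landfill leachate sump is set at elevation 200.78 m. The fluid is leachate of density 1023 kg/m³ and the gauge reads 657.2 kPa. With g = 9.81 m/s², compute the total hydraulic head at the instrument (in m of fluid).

ψ = P/(ρg) = 657.2×1000 / (1023 × 9.81) = 65.49 m.
h = z + ψ = 200.78 + 65.49 = 266.27 m.

h ≈ 266.27 m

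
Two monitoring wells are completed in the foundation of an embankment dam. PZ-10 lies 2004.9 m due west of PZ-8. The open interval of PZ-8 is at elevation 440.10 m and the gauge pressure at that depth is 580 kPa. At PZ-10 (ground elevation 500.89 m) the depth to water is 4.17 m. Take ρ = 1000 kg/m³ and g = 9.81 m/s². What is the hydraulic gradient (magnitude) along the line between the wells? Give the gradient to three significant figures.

i ≈ 0.00125

Pressure head at PZ-8: ψ = P/(ρg) = 580×1000 / (1000 × 9.81) = 59.12 m.
Total head at PZ-8: h = z + ψ = 440.10 + 59.12 = 499.22 m.
Total head at PZ-10: h = 500.89 − 4.17 = 496.72 m.
Head difference: h(PZ-8) − h(PZ-10) = 499.22 − 496.72 = 2.50 m.
Hydraulic gradient: i = |Δh| / L = 2.50 / 2004.9 = 0.00125.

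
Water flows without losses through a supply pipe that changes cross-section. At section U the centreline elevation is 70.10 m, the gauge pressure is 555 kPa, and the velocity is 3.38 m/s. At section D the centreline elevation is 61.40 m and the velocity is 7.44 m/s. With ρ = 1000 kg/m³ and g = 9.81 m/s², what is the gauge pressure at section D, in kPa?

P₂ ≈ 618 kPa

Pressure head at U: ψ₁ = P₁/(ρg) = 555×1000 / (1000 × 9.81) = 56.57 m.
Velocity heads: v₁²/2g = 3.38²/19.62 = 0.582 m; v₂²/2g = 7.44²/19.62 = 2.821 m.
Total head H = z₁ + ψ₁ + v₁²/2g = 70.10 + 56.57 + 0.582 = 127.25 m.
ψ₂ = H − z₂ − v₂²/2g = 127.25 − 61.40 − 2.821 = 63.03 m.
P₂ = ρgψ₂ = 1000 × 9.81 × 63.03 ≈ 618 kPa.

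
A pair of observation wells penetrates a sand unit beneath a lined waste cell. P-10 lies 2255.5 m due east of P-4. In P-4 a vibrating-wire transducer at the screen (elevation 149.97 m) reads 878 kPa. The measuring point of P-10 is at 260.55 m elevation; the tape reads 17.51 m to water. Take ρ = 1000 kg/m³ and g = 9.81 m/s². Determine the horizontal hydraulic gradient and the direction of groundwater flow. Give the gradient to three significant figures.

Pressure head at P-4: ψ = P/(ρg) = 878×1000 / (1000 × 9.81) = 89.50 m.
Total head at P-4: h = z + ψ = 149.97 + 89.50 = 239.47 m.
Total head at P-10: h = 260.55 − 17.51 = 243.04 m.
Head difference: h(P-4) − h(P-10) = 239.47 − 243.04 = -3.57 m.
Hydraulic gradient: i = |Δh| / L = 3.57 / 2255.5 = 0.00158.
Flow is from higher to lower head: from P-10 toward P-4, i.e. toward the west.

i ≈ 0.00158; groundwater flows toward the west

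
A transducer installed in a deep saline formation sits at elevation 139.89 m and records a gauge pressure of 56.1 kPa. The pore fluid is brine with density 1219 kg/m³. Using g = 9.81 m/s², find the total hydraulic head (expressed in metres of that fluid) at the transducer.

h ≈ 144.58 m

ψ = P/(ρg) = 56.1×1000 / (1219 × 9.81) = 4.69 m.
h = z + ψ = 139.89 + 4.69 = 144.58 m.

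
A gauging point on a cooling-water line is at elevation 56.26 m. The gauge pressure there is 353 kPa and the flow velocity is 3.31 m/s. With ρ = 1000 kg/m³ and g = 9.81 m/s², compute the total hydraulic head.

Pressure head ψ = P/(ρg) = 353×1000 / (1000 × 9.81) = 35.98 m.
Velocity head = v²/(2g) = 3.31² / (2 × 9.81) = 0.558 m.
h = z + ψ + v²/(2g) = 56.26 + 35.98 + 0.558 = 92.80 m.

h ≈ 92.80 m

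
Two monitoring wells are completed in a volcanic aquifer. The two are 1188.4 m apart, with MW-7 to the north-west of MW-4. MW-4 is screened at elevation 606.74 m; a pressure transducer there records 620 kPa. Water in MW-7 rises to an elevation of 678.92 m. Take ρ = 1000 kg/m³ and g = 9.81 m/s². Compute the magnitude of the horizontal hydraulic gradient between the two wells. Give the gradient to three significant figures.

Pressure head at MW-4: ψ = P/(ρg) = 620×1000 / (1000 × 9.81) = 63.20 m.
Total head at MW-4: h = z + ψ = 606.74 + 63.20 = 669.94 m.
Total head at MW-7: h = 678.92 m (water level in the piezometer is the total head).
Head difference: h(MW-4) − h(MW-7) = 669.94 − 678.92 = -8.98 m.
Hydraulic gradient: i = |Δh| / L = 8.98 / 1188.4 = 0.00756.

i ≈ 0.00756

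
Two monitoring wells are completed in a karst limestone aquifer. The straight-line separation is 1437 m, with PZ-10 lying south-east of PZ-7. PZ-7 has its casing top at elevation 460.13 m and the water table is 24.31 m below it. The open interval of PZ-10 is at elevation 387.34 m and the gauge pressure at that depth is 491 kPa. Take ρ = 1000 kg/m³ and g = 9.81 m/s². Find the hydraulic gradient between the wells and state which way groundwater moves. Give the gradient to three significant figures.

i ≈ 0.00109; groundwater flows toward the north-west

Total head at PZ-7: h = 460.13 − 24.31 = 435.82 m.
Pressure head at PZ-10: ψ = P/(ρg) = 491×1000 / (1000 × 9.81) = 50.05 m.
Total head at PZ-10: h = z + ψ = 387.34 + 50.05 = 437.39 m.
Head difference: h(PZ-7) − h(PZ-10) = 435.82 − 437.39 = -1.57 m.
Hydraulic gradient: i = |Δh| / L = 1.57 / 1437 = 0.00109.
Flow is from higher to lower head: from PZ-10 toward PZ-7, i.e. toward the north-west.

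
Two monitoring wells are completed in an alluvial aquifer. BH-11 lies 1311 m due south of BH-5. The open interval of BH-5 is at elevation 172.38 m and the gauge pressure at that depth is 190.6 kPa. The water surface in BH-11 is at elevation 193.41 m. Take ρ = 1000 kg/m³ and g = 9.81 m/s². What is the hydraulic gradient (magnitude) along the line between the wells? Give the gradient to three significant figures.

Pressure head at BH-5: ψ = P/(ρg) = 190.6×1000 / (1000 × 9.81) = 19.43 m.
Total head at BH-5: h = z + ψ = 172.38 + 19.43 = 191.81 m.
Total head at BH-11: h = 193.41 m (water level in the piezometer is the total head).
Head difference: h(BH-5) − h(BH-11) = 191.81 − 193.41 = -1.60 m.
Hydraulic gradient: i = |Δh| / L = 1.60 / 1311 = 0.00122.

i ≈ 0.00122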